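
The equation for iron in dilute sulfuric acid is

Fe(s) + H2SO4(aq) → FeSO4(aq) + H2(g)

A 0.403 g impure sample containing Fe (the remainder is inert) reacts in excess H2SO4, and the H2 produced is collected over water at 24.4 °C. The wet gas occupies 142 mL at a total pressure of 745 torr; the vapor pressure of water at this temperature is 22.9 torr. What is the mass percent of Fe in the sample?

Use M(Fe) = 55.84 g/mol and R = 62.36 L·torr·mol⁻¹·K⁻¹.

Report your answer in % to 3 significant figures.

76.6 %

P(H2) = 745 − 22.9 = 722.1 torr
n(H2) = PV/RT = (722.1 × 0.1420) / (62.36 × 297.55) = 0.005526 mol
n(Fe) = (1/1) × 0.005526 = 0.005526 mol
m(Fe) = 0.005526 × 55.84 = 0.3086 g
%Fe = 0.3086 / 0.403 × 100 = 76.58%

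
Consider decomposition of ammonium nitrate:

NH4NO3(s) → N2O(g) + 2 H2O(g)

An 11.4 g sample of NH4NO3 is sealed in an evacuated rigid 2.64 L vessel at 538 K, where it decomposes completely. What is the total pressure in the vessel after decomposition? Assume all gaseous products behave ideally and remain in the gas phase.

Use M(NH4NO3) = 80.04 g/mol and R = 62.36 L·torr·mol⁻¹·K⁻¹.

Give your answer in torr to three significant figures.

n(NH4NO3) = 11.4 / 80.04 = 0.1424 mol
n(gas produced) = (3/1) × 0.1424 = 0.4272 mol
P = nRT/V = 0.4272 × 62.36 × 538 / 2.64 = 5429 torr

5430 torr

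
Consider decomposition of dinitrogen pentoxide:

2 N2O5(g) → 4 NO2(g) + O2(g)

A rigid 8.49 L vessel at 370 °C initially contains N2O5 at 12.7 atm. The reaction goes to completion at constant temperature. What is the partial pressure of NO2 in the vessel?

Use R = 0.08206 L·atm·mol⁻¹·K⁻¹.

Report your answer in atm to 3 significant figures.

25.4 atm

n(N2O5)₀ = PV/RT = (12.7 × 8.49) / (0.08206 × 643.15) = 2.043 mol
n(NO2) = (4/2) × 2.043 = 4.086 mol
P(NO2) = nRT/V = 4.086 × 0.08206 × 643.15 / 8.49 = 25.40 atm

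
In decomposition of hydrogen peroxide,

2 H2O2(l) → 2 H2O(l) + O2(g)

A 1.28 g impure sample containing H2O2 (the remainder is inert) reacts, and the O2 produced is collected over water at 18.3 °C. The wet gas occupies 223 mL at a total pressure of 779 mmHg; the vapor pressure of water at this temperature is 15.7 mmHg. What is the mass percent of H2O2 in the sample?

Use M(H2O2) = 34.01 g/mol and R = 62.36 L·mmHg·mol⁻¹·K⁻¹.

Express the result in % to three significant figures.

P(O2) = 779 − 15.7 = 763.3 mmHg
n(O2) = PV/RT = (763.3 × 0.2230) / (62.36 × 291.45) = 0.009365 mol
n(H2O2) = (2/1) × 0.009365 = 0.01873 mol
m(H2O2) = 0.01873 × 34.01 = 0.6370 g
%H2O2 = 0.6370 / 1.28 × 100 = 49.77%

49.8 %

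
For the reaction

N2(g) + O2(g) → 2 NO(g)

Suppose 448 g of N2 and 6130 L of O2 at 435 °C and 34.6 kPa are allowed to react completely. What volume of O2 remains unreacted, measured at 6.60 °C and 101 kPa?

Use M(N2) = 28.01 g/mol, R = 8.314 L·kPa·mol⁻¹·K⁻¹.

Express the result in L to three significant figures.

n(N2) = 448 / 28.01 = 15.99 mol
n(O2) = PV/RT = (34.6 × 6130) / (8.314 × 708.15) = 36.02 mol
For 15.99 mol N2, stoichiometry requires (1/1) × 15.99 = 15.99 mol O2; 36.02 mol is available, so N2 is limiting.
n(O2) consumed = (1/1) × 15.99 = 15.99 mol; remaining = 36.02 − 15.99 = 20.03 mol
V(O2) = nRT/P = 20.03 × 8.314 × 279.75 / 101 = 461.3 L

461 L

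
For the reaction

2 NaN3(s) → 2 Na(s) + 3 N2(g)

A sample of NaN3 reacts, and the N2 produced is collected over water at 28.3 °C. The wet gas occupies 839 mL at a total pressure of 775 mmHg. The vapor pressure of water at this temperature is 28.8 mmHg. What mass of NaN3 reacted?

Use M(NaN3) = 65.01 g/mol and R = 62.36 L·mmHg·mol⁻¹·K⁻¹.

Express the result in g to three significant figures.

1.44 g

P(N2) = 775 − 28.8 = 746.2 mmHg
n(N2) = PV/RT = (746.2 × 0.8390) / (62.36 × 301.45) = 0.03330 mol
n(NaN3) = (2/3) × 0.03330 = 0.02220 mol
m(NaN3) = 0.02220 × 65.01 = 1.443 g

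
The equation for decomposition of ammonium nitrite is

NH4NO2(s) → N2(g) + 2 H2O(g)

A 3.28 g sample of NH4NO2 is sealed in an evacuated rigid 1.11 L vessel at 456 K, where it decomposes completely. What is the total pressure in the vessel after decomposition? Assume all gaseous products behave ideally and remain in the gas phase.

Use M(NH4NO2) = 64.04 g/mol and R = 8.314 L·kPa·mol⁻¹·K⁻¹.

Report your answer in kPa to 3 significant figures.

n(NH4NO2) = 3.28 / 64.04 = 0.05122 mol
n(gas produced) = (3/1) × 0.05122 = 0.1537 mol
P = nRT/V = 0.1537 × 8.314 × 456 / 1.11 = 525.0 kPa

525 kPa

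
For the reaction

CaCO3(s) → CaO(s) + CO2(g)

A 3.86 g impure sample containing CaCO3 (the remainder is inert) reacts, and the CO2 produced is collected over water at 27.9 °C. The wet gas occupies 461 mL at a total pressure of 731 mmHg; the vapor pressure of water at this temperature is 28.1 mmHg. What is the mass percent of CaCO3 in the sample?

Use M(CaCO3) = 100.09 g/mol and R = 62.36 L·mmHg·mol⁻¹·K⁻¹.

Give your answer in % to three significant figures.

44.8 %

P(CO2) = 731 − 28.1 = 702.9 mmHg
n(CO2) = PV/RT = (702.9 × 0.4610) / (62.36 × 301.05) = 0.01726 mol
n(CaCO3) = (1/1) × 0.01726 = 0.01726 mol
m(CaCO3) = 0.01726 × 100.09 = 1.728 g
%CaCO3 = 1.728 / 3.86 × 100 = 44.77%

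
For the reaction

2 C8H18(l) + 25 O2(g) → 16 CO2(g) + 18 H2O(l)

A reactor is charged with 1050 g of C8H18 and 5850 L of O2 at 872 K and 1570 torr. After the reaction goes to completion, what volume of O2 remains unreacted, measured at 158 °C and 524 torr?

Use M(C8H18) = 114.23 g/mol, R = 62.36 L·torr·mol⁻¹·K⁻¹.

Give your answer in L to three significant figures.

2770 L

n(C8H18) = 1050 / 114.23 = 9.192 mol
n(O2) = PV/RT = (1570 × 5850) / (62.36 × 872) = 168.9 mol
For 9.192 mol C8H18, stoichiometry requires (25/2) × 9.192 = 114.9 mol O2; 168.9 mol is available, so C8H18 is limiting.
n(O2) consumed = (25/2) × 9.192 = 114.9 mol; remaining = 168.9 − 114.9 = 54.00 mol
V(O2) = nRT/P = 54.00 × 62.36 × 431.15 / 524 = 2771 L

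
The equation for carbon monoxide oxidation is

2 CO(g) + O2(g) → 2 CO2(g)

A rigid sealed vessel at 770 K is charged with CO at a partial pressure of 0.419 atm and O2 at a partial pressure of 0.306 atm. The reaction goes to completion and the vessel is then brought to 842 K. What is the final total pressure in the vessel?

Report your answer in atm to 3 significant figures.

0.564 atm

Because the vessel is rigid and T is held at 770 K, work the stoichiometry in partial pressures (P_i = n_iRT/V).
P(O2) required for 0.419 atm of CO = (1/2) × 0.419 = 0.2095 atm; available 0.306 atm, so CO is limiting.
P(O2) remaining = 0.306 − (1/2) × 0.419 = 0.09650 atm
P(gaseous products) = (2)/2 × 0.419 = 0.4190 atm
P_total at 770 K = 0.09650 + 0.4190 = 0.5155 atm
Scaling to 842 K: P = 0.5155 × 842/770 = 0.5637 atm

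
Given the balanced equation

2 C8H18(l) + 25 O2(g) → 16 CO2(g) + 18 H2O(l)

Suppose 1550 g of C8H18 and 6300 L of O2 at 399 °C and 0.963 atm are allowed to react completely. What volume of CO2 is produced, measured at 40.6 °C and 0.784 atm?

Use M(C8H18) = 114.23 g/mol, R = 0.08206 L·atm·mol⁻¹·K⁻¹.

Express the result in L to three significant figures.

2310 L

n(C8H18) = 1550 / 114.23 = 13.57 mol
n(O2) = PV/RT = (0.963 × 6300) / (0.08206 × 672.15) = 110.0 mol
For 13.57 mol C8H18, stoichiometry requires (25/2) × 13.57 = 169.6 mol O2; 110.0 mol is available, so O2 is limiting.
n(CO2) = (16/25) × 110.0 = 70.40 mol
V(CO2) = nRT/P = 70.40 × 0.08206 × 313.75 / 0.784 = 2312 L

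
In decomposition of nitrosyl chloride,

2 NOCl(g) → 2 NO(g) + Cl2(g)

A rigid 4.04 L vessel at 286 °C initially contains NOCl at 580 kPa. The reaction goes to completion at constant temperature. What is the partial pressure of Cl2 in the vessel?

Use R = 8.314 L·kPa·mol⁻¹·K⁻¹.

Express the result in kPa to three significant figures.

n(NOCl)₀ = PV/RT = (580 × 4.04) / (8.314 × 559.15) = 0.5040 mol
n(Cl2) = (1/2) × 0.5040 = 0.2520 mol
P(Cl2) = nRT/V = 0.2520 × 8.314 × 559.15 / 4.04 = 290.0 kPa

290 kPa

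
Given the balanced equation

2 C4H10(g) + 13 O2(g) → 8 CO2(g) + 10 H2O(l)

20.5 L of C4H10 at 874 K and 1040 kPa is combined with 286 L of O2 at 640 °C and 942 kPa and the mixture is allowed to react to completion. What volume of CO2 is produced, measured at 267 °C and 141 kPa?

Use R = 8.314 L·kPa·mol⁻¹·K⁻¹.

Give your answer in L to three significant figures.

374 L

n(C4H10) = PV/RT = (1040 × 20.5) / (8.314 × 874) = 2.934 mol
n(O2) = PV/RT = (942 × 286) / (8.314 × 913.15) = 35.49 mol
For 2.934 mol C4H10, stoichiometry requires (13/2) × 2.934 = 19.07 mol O2; 35.49 mol is available, so C4H10 is limiting.
n(CO2) = (8/2) × 2.934 = 11.74 mol
V(CO2) = nRT/P = 11.74 × 8.314 × 540.15 / 141 = 373.9 L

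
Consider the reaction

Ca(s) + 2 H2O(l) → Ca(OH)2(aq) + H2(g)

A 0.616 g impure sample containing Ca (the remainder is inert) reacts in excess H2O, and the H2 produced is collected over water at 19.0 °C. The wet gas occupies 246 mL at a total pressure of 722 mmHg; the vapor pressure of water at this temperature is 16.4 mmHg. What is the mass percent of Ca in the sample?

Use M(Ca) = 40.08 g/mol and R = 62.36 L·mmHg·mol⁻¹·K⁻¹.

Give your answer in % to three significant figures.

P(H2) = 722 − 16.4 = 705.6 mmHg
n(H2) = PV/RT = (705.6 × 0.2460) / (62.36 × 292.15) = 0.009528 mol
n(Ca) = (1/1) × 0.009528 = 0.009528 mol
m(Ca) = 0.009528 × 40.08 = 0.3819 g
%Ca = 0.3819 / 0.616 × 100 = 62.00%

62.0 %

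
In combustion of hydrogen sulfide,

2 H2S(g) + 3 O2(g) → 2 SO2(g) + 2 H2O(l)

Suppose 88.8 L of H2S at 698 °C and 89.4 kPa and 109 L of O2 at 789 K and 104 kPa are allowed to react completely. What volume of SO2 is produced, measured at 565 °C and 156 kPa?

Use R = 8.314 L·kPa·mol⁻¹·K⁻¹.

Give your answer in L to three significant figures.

43.9 L

n(H2S) = PV/RT = (89.4 × 88.8) / (8.314 × 971.15) = 0.9832 mol
n(O2) = PV/RT = (104 × 109) / (8.314 × 789) = 1.728 mol
For 0.9832 mol H2S, stoichiometry requires (3/2) × 0.9832 = 1.475 mol O2; 1.728 mol is available, so H2S is limiting.
n(SO2) = (2/2) × 0.9832 = 0.9832 mol
V(SO2) = nRT/P = 0.9832 × 8.314 × 838.15 / 156 = 43.92 L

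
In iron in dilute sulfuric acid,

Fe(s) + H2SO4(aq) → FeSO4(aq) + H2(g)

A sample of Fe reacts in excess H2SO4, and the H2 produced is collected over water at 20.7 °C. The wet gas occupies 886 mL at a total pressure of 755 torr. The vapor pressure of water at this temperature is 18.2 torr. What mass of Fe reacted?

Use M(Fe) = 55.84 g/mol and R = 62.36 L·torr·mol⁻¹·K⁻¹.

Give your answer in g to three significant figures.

P(H2) = 755 − 18.2 = 736.8 torr
n(H2) = PV/RT = (736.8 × 0.8860) / (62.36 × 293.85) = 0.03562 mol
n(Fe) = (1/1) × 0.03562 = 0.03562 mol
m(Fe) = 0.03562 × 55.84 = 1.989 g

1.99 g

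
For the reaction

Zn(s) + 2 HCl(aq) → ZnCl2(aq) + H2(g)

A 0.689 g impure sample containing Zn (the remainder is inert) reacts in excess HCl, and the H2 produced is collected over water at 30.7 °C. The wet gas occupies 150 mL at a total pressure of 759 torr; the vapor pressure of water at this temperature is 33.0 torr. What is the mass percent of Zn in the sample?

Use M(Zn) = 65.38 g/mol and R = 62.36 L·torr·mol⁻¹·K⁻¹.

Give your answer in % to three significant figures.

P(H2) = 759 − 33.0 = 726.0 torr
n(H2) = PV/RT = (726.0 × 0.1500) / (62.36 × 303.85) = 0.005747 mol
n(Zn) = (1/1) × 0.005747 = 0.005747 mol
m(Zn) = 0.005747 × 65.38 = 0.3757 g
%Zn = 0.3757 / 0.689 × 100 = 54.53%

54.5 %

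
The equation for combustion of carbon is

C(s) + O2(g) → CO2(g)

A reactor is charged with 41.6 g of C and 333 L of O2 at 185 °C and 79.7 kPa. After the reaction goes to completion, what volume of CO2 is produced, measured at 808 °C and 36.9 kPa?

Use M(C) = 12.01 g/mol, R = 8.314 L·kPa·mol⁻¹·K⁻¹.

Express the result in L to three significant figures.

844 L

n(C) = 41.6 / 12.01 = 3.464 mol
n(O2) = PV/RT = (79.7 × 333) / (8.314 × 458.15) = 6.968 mol
For 3.464 mol C, stoichiometry requires (1/1) × 3.464 = 3.464 mol O2; 6.968 mol is available, so C is limiting.
n(CO2) = (1/1) × 3.464 = 3.464 mol
V(CO2) = nRT/P = 3.464 × 8.314 × 1081.15 / 36.9 = 843.8 L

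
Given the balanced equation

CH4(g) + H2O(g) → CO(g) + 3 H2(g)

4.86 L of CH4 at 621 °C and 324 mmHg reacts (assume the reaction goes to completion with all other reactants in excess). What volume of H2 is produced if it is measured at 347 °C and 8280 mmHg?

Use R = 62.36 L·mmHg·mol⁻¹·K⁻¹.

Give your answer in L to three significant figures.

0.396 L

n(CH4) = PV/RT = (324 × 4.86) / (62.36 × 894.15) = 0.02824 mol
n(H2) = (3/1) × 0.02824 = 0.08472 mol
V = nRT/P = 0.08472 × 62.36 × 620.15 / 8280 = 0.3957 L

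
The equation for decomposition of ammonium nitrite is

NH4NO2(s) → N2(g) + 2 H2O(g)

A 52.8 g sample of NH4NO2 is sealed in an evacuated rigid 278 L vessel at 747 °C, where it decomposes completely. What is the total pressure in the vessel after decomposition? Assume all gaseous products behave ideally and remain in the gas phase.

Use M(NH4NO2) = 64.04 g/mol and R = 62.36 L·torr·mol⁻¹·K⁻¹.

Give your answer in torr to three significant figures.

n(NH4NO2) = 52.8 / 64.04 = 0.8245 mol
n(gas produced) = (3/1) × 0.8245 = 2.474 mol
P = nRT/V = 2.474 × 62.36 × 1020.15 / 278 = 566.1 torr

566 torr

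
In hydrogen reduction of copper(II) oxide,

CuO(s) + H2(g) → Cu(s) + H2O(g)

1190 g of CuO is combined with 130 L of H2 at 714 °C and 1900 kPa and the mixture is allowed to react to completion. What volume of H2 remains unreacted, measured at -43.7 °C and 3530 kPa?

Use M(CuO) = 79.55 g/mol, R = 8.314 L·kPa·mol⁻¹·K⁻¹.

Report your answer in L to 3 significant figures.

n(CuO) = 1190 / 79.55 = 14.96 mol
n(H2) = PV/RT = (1900 × 130) / (8.314 × 987.15) = 30.10 mol
For 14.96 mol CuO, stoichiometry requires (1/1) × 14.96 = 14.96 mol H2; 30.10 mol is available, so CuO is limiting.
n(H2) consumed = (1/1) × 14.96 = 14.96 mol; remaining = 30.10 − 14.96 = 15.14 mol
V(H2) = nRT/P = 15.14 × 8.314 × 229.45 / 3530 = 8.182 L

8.18 L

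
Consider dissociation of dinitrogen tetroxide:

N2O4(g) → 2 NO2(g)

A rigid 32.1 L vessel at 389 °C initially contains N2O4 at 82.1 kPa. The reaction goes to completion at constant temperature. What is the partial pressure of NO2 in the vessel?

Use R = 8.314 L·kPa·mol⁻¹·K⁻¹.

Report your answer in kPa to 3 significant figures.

164 kPa

n(N2O4)₀ = PV/RT = (82.1 × 32.1) / (8.314 × 662.15) = 0.4787 mol
n(NO2) = (2/1) × 0.4787 = 0.9574 mol
P(NO2) = nRT/V = 0.9574 × 8.314 × 662.15 / 32.1 = 164.2 kPa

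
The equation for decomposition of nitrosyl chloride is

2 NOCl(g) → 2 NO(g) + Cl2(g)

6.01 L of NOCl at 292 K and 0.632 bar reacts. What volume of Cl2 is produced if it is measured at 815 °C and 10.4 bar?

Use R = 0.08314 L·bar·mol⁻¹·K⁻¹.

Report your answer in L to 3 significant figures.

n(NOCl) = PV/RT = (0.632 × 6.01) / (0.08314 × 292) = 0.1565 mol
n(Cl2) = (1/2) × 0.1565 = 0.07825 mol
V = nRT/P = 0.07825 × 0.08314 × 1088.15 / 10.4 = 0.6807 L

0.681 L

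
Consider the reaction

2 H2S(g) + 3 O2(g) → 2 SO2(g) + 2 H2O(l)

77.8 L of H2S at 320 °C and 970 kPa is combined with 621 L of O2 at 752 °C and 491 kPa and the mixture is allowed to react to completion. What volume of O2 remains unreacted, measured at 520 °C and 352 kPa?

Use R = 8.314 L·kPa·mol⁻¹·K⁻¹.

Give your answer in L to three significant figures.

240 L

n(H2S) = PV/RT = (970 × 77.8) / (8.314 × 593.15) = 15.30 mol
n(O2) = PV/RT = (491 × 621) / (8.314 × 1025.15) = 35.77 mol
For 15.30 mol H2S, stoichiometry requires (3/2) × 15.30 = 22.95 mol O2; 35.77 mol is available, so H2S is limiting.
n(O2) consumed = (3/2) × 15.30 = 22.95 mol; remaining = 35.77 − 22.95 = 12.82 mol
V(O2) = nRT/P = 12.82 × 8.314 × 793.15 / 352 = 240.2 L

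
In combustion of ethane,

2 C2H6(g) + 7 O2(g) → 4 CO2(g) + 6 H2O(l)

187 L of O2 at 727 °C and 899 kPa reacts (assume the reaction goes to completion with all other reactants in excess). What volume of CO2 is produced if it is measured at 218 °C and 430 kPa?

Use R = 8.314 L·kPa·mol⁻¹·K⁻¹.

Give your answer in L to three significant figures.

n(O2) = PV/RT = (899 × 187) / (8.314 × 1000.15) = 20.22 mol
n(CO2) = (4/7) × 20.22 = 11.55 mol
V = nRT/P = 11.55 × 8.314 × 491.15 / 430 = 109.7 L

110 L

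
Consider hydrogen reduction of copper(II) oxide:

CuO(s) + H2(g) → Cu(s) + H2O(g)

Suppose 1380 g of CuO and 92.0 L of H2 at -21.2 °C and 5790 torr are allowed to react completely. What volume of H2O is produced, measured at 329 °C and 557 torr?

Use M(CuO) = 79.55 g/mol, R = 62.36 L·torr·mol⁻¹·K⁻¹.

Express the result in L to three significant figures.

1170 L

n(CuO) = 1380 / 79.55 = 17.35 mol
n(H2) = PV/RT = (5790 × 92.0) / (62.36 × 251.95) = 33.90 mol
For 17.35 mol CuO, stoichiometry requires (1/1) × 17.35 = 17.35 mol H2; 33.90 mol is available, so CuO is limiting.
n(H2O) = (1/1) × 17.35 = 17.35 mol
V(H2O) = nRT/P = 17.35 × 62.36 × 602.15 / 557 = 1170 L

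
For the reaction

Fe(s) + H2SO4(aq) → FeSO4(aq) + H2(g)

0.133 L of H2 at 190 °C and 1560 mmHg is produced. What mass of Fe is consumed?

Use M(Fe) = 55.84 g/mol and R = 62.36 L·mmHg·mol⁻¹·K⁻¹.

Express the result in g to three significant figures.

0.401 g

n(H2) = PV/RT = (1560 × 0.133) / (62.36 × 463.15) = 0.007184 mol
n(Fe) = (1/1) × 0.007184 = 0.007184 mol
m(Fe) = 0.007184 × 55.84 = 0.4012 g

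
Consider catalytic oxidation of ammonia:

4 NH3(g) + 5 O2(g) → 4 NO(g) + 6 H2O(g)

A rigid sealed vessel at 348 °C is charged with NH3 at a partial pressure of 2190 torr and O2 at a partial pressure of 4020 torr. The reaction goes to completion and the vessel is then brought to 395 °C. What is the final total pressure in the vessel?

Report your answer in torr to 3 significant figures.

7270 torr

With V and T fixed, P_i ∝ n_i, so the mole ratios apply directly to partial pressures at 348 °C.
P(O2) required for 2190 torr of NH3 = (5/4) × 2190 = 2738 torr; available 4020 torr, so NH3 is limiting.
P(O2) remaining = 4020 − (5/4) × 2190 = 1282 torr
P(gaseous products) = (4+6)/4 × 2190 = 5475 torr
P_total at 348 °C = 1282 + 5475 = 6757 torr
Scaling to 395 °C: P = 6757 × 668.15/621.15 = 7268 torr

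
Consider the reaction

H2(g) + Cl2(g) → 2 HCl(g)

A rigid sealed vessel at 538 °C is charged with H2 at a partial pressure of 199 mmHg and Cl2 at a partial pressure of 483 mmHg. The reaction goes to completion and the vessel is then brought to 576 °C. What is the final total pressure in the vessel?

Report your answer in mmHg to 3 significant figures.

714 mmHg

At constant V, partial pressures at 538 °C are proportional to moles, so apply stoichiometry directly to pressures.
P(Cl2) required for 199 mmHg of H2 = (1/1) × 199 = 199.0 mmHg; available 483 mmHg, so H2 is limiting.
P(Cl2) remaining = 483 − (1/1) × 199 = 284.0 mmHg
P(gaseous products) = (2)/1 × 199 = 398.0 mmHg
P_total at 538 °C = 284.0 + 398.0 = 682.0 mmHg
Scaling to 576 °C: P = 682.0 × 849.15/811.15 = 713.9 mmHg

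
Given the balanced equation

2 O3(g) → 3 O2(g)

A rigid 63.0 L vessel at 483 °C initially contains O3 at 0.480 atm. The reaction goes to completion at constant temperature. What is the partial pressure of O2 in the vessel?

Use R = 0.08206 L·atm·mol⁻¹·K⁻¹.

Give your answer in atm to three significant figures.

0.720 atm

n(O3)₀ = PV/RT = (0.480 × 63.0) / (0.08206 × 756.15) = 0.4874 mol
n(O2) = (3/2) × 0.4874 = 0.7311 mol
P(O2) = nRT/V = 0.7311 × 0.08206 × 756.15 / 63.0 = 0.7201 atm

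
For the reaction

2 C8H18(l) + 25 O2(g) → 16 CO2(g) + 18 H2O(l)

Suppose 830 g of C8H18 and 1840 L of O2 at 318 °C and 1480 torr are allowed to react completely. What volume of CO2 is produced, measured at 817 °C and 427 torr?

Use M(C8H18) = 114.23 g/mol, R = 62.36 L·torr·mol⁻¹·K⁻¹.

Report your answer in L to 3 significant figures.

n(C8H18) = 830 / 114.23 = 7.266 mol
n(O2) = PV/RT = (1480 × 1840) / (62.36 × 591.15) = 73.87 mol
For 7.266 mol C8H18, stoichiometry requires (25/2) × 7.266 = 90.83 mol O2; 73.87 mol is available, so O2 is limiting.
n(CO2) = (16/25) × 73.87 = 47.28 mol
V(CO2) = nRT/P = 47.28 × 62.36 × 1090.15 / 427 = 7527 L

7530 L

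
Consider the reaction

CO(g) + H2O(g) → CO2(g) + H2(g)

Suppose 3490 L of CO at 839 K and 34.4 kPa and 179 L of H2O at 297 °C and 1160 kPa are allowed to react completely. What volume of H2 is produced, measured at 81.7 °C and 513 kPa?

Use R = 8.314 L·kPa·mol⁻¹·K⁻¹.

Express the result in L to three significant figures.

n(CO) = PV/RT = (34.4 × 3490) / (8.314 × 839) = 17.21 mol
n(H2O) = PV/RT = (1160 × 179) / (8.314 × 570.15) = 43.80 mol
For 17.21 mol CO, stoichiometry requires (1/1) × 17.21 = 17.21 mol H2O; 43.80 mol is available, so CO is limiting.
n(H2) = (1/1) × 17.21 = 17.21 mol
V(H2) = nRT/P = 17.21 × 8.314 × 354.85 / 513 = 98.97 L

99.0 L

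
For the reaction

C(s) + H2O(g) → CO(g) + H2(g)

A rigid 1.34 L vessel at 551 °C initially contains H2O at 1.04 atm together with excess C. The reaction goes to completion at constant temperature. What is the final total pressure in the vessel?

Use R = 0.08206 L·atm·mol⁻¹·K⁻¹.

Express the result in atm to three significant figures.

2.08 atm

Rigid vessel, constant T ⇒ P scales with total gas moles (1 → 2).
P_final = (2/1) × 1.04 = 2.080 atm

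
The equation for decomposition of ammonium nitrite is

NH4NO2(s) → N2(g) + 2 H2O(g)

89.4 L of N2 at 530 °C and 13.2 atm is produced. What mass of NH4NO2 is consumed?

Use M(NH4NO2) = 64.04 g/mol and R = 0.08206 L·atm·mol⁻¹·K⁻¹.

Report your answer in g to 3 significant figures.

n(N2) = PV/RT = (13.2 × 89.4) / (0.08206 × 803.15) = 17.91 mol
n(NH4NO2) = (1/1) × 17.91 = 17.91 mol
m(NH4NO2) = 17.91 × 64.04 = 1147 g

1150 g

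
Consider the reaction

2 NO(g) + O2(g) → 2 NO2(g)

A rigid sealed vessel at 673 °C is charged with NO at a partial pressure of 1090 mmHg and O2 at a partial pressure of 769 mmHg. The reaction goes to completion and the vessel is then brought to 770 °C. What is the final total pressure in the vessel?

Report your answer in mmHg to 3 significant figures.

With V and T fixed, P_i ∝ n_i, so the mole ratios apply directly to partial pressures at 673 °C.
P(O2) required for 1090 mmHg of NO = (1/2) × 1090 = 545.0 mmHg; available 769 mmHg, so NO is limiting.
P(O2) remaining = 769 − (1/2) × 1090 = 224.0 mmHg
P(gaseous products) = (2)/2 × 1090 = 1090 mmHg
P_total at 673 °C = 224.0 + 1090 = 1314 mmHg
Scaling to 770 °C: P = 1314 × 1043.15/946.15 = 1449 mmHg

1450 mmHg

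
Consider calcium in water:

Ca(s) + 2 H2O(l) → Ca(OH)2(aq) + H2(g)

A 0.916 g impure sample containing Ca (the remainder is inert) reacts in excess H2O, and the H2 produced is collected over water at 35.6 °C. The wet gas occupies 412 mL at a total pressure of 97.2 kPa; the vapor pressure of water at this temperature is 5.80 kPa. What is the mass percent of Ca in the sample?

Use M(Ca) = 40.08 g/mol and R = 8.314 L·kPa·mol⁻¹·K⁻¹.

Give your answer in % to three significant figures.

64.2 %

P(H2) = 97.2 − 5.80 = 91.40 kPa
n(H2) = PV/RT = (91.40 × 0.4120) / (8.314 × 308.75) = 0.01467 mol
n(Ca) = (1/1) × 0.01467 = 0.01467 mol
m(Ca) = 0.01467 × 40.08 = 0.5880 g
%Ca = 0.5880 / 0.916 × 100 = 64.19%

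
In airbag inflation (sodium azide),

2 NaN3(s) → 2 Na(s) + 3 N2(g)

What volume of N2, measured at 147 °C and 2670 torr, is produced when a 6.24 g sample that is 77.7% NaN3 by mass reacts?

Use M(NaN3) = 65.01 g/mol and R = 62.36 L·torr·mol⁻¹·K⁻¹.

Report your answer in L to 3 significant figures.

mass of NaN3 = 6.24 × 77.7/100 = 4.848 g
n(NaN3) = 4.848 / 65.01 = 0.07457 mol
n(N2) = (3/2) × 0.07457 = 0.1119 mol
V = nRT/P = 0.1119 × 62.36 × 420.15 / 2670 = 1.098 L

1.10 L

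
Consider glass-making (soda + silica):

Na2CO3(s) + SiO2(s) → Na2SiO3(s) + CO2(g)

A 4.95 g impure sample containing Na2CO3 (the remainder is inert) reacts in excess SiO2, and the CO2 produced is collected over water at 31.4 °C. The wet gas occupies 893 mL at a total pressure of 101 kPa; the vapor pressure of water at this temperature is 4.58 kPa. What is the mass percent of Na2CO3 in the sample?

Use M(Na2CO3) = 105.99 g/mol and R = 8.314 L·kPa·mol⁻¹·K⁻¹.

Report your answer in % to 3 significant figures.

P(CO2) = 101 − 4.58 = 96.42 kPa
n(CO2) = PV/RT = (96.42 × 0.8930) / (8.314 × 304.55) = 0.03401 mol
n(Na2CO3) = (1/1) × 0.03401 = 0.03401 mol
m(Na2CO3) = 0.03401 × 105.99 = 3.605 g
%Na2CO3 = 3.605 / 4.95 × 100 = 72.83%

72.8 %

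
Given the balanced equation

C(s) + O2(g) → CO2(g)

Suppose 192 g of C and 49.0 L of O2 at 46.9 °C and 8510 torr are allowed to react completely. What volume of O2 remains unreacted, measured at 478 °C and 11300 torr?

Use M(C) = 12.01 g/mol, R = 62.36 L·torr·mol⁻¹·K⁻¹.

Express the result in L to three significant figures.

n(C) = 192 / 12.01 = 15.99 mol
n(O2) = PV/RT = (8510 × 49.0) / (62.36 × 320.05) = 20.89 mol
For 15.99 mol C, stoichiometry requires (1/1) × 15.99 = 15.99 mol O2; 20.89 mol is available, so C is limiting.
n(O2) consumed = (1/1) × 15.99 = 15.99 mol; remaining = 20.89 − 15.99 = 4.900 mol
V(O2) = nRT/P = 4.900 × 62.36 × 751.15 / 11300 = 20.31 L

20.3 L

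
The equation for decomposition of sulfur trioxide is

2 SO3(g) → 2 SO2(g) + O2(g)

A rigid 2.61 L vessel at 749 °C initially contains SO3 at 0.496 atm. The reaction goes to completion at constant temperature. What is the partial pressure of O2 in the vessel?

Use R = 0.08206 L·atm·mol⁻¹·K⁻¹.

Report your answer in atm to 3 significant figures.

n(SO3)₀ = PV/RT = (0.496 × 2.61) / (0.08206 × 1022.15) = 0.01543 mol
n(O2) = (1/2) × 0.01543 = 0.007715 mol
P(O2) = nRT/V = 0.007715 × 0.08206 × 1022.15 / 2.61 = 0.2479 atm

0.248 atm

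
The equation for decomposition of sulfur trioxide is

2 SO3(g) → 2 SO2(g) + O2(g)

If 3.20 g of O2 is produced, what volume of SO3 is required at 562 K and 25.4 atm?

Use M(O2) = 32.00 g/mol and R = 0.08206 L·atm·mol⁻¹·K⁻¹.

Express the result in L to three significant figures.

0.363 L

n(O2) = 3.200 / 32.00 = 0.1000 mol
n(SO3) = (2/1) × 0.1000 = 0.2000 mol
V = nRT/P = 0.2000 × 0.08206 × 562 / 25.4 = 0.3631 L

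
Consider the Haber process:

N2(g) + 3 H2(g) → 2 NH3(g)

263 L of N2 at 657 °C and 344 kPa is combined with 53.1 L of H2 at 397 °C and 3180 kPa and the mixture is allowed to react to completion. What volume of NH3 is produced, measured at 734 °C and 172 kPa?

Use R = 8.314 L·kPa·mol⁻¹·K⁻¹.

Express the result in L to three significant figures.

n(N2) = PV/RT = (344 × 263) / (8.314 × 930.15) = 11.70 mol
n(H2) = PV/RT = (3180 × 53.1) / (8.314 × 670.15) = 30.31 mol
For 11.70 mol N2, stoichiometry requires (3/1) × 11.70 = 35.10 mol H2; 30.31 mol is available, so H2 is limiting.
n(NH3) = (2/3) × 30.31 = 20.21 mol
V(NH3) = nRT/P = 20.21 × 8.314 × 1007.15 / 172 = 983.9 L

984 L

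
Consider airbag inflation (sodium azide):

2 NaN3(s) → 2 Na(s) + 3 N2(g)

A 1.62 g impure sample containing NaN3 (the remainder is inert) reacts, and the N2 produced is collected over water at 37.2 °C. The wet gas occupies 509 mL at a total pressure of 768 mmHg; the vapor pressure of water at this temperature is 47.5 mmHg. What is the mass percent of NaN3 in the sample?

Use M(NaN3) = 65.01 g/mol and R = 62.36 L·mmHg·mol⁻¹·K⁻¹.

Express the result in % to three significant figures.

P(N2) = 768 − 47.5 = 720.5 mmHg
n(N2) = PV/RT = (720.5 × 0.5090) / (62.36 × 310.35) = 0.01895 mol
n(NaN3) = (2/3) × 0.01895 = 0.01263 mol
m(NaN3) = 0.01263 × 65.01 = 0.8211 g
%NaN3 = 0.8211 / 1.62 × 100 = 50.69%

50.7 %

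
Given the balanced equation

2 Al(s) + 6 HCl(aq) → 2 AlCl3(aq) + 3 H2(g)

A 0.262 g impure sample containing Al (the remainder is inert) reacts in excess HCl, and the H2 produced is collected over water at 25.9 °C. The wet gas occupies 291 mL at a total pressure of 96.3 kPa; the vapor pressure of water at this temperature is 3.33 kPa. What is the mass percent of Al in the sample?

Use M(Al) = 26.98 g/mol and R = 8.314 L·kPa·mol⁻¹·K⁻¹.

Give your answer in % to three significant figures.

P(H2) = 96.3 − 3.33 = 92.97 kPa
n(H2) = PV/RT = (92.97 × 0.2910) / (8.314 × 299.05) = 0.01088 mol
n(Al) = (2/3) × 0.01088 = 0.007253 mol
m(Al) = 0.007253 × 26.98 = 0.1957 g
%Al = 0.1957 / 0.262 × 100 = 74.69%

74.7 %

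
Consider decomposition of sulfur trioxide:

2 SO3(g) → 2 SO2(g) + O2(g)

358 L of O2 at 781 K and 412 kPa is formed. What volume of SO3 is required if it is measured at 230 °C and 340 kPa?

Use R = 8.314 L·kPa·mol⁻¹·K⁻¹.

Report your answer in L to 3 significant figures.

n(O2) = PV/RT = (412 × 358) / (8.314 × 781) = 22.72 mol
n(SO3) = (2/1) × 22.72 = 45.44 mol
V = nRT/P = 45.44 × 8.314 × 503.15 / 340 = 559.1 L

559 L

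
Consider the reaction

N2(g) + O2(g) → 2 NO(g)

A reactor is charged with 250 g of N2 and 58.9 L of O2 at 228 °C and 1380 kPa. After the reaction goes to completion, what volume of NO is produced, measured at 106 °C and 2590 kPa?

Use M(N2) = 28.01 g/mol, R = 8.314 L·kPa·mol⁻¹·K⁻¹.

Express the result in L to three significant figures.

21.7 L

n(N2) = 250 / 28.01 = 8.925 mol
n(O2) = PV/RT = (1380 × 58.9) / (8.314 × 501.15) = 19.51 mol
For 8.925 mol N2, stoichiometry requires (1/1) × 8.925 = 8.925 mol O2; 19.51 mol is available, so N2 is limiting.
n(NO) = (2/1) × 8.925 = 17.85 mol
V(NO) = nRT/P = 17.85 × 8.314 × 379.15 / 2590 = 21.72 L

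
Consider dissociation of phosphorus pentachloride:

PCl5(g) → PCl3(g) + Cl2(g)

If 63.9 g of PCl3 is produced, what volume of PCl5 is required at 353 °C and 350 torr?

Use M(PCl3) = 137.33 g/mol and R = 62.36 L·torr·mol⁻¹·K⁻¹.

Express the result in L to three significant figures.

n(PCl3) = 63.90 / 137.33 = 0.4653 mol
n(PCl5) = (1/1) × 0.4653 = 0.4653 mol
V = nRT/P = 0.4653 × 62.36 × 626.15 / 350 = 51.91 L

51.9 L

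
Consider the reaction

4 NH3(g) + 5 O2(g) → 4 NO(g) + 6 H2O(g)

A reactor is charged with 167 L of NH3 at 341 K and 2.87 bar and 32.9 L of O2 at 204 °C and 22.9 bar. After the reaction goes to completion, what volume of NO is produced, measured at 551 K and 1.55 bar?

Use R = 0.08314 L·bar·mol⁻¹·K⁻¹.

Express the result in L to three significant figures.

n(NH3) = PV/RT = (2.87 × 167) / (0.08314 × 341) = 16.91 mol
n(O2) = PV/RT = (22.9 × 32.9) / (0.08314 × 477.15) = 18.99 mol
For 16.91 mol NH3, stoichiometry requires (5/4) × 16.91 = 21.14 mol O2; 18.99 mol is available, so O2 is limiting.
n(NO) = (4/5) × 18.99 = 15.19 mol
V(NO) = nRT/P = 15.19 × 0.08314 × 551 / 1.55 = 448.9 L

449 L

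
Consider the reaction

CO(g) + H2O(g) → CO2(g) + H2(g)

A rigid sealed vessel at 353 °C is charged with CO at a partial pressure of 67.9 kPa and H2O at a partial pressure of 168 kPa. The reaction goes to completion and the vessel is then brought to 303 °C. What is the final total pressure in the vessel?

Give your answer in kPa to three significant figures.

217 kPa

At constant V, partial pressures at 353 °C are proportional to moles, so apply stoichiometry directly to pressures.
P(H2O) required for 67.9 kPa of CO = (1/1) × 67.9 = 67.90 kPa; available 168 kPa, so CO is limiting.
P(H2O) remaining = 168 − (1/1) × 67.9 = 100.1 kPa
P(gaseous products) = (1+1)/1 × 67.9 = 135.8 kPa
P_total at 353 °C = 100.1 + 135.8 = 235.9 kPa
Scaling to 303 °C: P = 235.9 × 576.15/626.15 = 217.1 kPa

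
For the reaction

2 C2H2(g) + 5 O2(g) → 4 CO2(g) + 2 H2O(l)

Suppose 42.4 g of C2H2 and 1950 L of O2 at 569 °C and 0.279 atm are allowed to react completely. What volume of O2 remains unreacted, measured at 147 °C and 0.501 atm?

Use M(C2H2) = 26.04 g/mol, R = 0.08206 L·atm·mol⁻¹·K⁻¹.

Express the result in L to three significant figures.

262 L

n(C2H2) = 42.4 / 26.04 = 1.628 mol
n(O2) = PV/RT = (0.279 × 1950) / (0.08206 × 842.15) = 7.873 mol
For 1.628 mol C2H2, stoichiometry requires (5/2) × 1.628 = 4.070 mol O2; 7.873 mol is available, so C2H2 is limiting.
n(O2) consumed = (5/2) × 1.628 = 4.070 mol; remaining = 7.873 − 4.070 = 3.803 mol
V(O2) = nRT/P = 3.803 × 0.08206 × 420.15 / 0.501 = 261.7 L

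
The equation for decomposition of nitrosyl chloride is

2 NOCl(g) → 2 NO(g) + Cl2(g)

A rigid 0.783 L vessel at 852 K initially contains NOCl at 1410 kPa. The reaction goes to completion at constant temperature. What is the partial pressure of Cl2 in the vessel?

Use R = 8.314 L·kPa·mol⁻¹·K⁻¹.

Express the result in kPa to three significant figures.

705 kPa

n(NOCl)₀ = PV/RT = (1410 × 0.783) / (8.314 × 852) = 0.1559 mol
n(Cl2) = (1/2) × 0.1559 = 0.07795 mol
P(Cl2) = nRT/V = 0.07795 × 8.314 × 852 / 0.783 = 705.2 kPa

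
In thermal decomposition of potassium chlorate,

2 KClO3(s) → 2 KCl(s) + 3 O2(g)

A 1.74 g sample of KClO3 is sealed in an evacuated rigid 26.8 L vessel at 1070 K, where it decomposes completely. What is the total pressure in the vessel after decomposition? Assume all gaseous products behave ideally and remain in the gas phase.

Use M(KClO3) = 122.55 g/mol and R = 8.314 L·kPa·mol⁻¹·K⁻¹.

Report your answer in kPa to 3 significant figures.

n(KClO3) = 1.74 / 122.55 = 0.01420 mol
n(gas produced) = (3/2) × 0.01420 = 0.02130 mol
P = nRT/V = 0.02130 × 8.314 × 1070 / 26.8 = 7.070 kPa

7.07 kPa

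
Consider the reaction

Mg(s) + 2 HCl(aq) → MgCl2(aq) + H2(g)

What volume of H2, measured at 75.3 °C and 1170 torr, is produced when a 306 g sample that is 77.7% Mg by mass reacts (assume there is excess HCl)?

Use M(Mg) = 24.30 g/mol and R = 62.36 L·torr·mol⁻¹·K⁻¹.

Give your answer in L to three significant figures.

182 L

mass of Mg = 306 × 77.7/100 = 237.8 g
n(Mg) = 237.8 / 24.30 = 9.786 mol
n(H2) = (1/1) × 9.786 = 9.786 mol
V = nRT/P = 9.786 × 62.36 × 348.45 / 1170 = 181.7 L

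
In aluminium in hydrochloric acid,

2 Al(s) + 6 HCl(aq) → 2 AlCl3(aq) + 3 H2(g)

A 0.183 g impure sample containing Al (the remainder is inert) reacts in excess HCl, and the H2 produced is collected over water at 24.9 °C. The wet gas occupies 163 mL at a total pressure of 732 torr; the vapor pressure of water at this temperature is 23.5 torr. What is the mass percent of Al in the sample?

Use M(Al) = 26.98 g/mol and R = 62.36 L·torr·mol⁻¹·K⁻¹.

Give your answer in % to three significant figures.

61.1 %

P(H2) = 732 − 23.5 = 708.5 torr
n(H2) = PV/RT = (708.5 × 0.1630) / (62.36 × 298.05) = 0.006213 mol
n(Al) = (2/3) × 0.006213 = 0.004142 mol
m(Al) = 0.004142 × 26.98 = 0.1118 g
%Al = 0.1118 / 0.183 × 100 = 61.09%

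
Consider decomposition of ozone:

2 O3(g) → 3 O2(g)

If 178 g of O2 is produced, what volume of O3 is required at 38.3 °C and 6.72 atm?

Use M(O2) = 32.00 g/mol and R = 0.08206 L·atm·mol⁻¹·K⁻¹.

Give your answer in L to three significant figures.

14.1 L

n(O2) = 178.0 / 32.00 = 5.562 mol
n(O3) = (2/3) × 5.562 = 3.708 mol
V = nRT/P = 3.708 × 0.08206 × 311.45 / 6.72 = 14.10 L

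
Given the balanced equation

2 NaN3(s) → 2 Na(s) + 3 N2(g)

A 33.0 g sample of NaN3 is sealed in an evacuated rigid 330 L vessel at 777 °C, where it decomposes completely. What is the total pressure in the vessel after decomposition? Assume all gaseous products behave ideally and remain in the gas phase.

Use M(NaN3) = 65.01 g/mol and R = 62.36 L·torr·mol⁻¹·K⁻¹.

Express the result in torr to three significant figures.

151 torr

n(NaN3) = 33.0 / 65.01 = 0.5076 mol
n(gas produced) = (3/2) × 0.5076 = 0.7614 mol
P = nRT/V = 0.7614 × 62.36 × 1050.15 / 330 = 151.1 torr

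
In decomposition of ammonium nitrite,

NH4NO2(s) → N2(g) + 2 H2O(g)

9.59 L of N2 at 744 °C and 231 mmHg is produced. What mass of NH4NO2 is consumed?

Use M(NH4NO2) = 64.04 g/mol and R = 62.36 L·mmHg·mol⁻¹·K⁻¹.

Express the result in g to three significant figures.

2.24 g

n(N2) = PV/RT = (231 × 9.59) / (62.36 × 1017.15) = 0.03493 mol
n(NH4NO2) = (1/1) × 0.03493 = 0.03493 mol
m(NH4NO2) = 0.03493 × 64.04 = 2.237 g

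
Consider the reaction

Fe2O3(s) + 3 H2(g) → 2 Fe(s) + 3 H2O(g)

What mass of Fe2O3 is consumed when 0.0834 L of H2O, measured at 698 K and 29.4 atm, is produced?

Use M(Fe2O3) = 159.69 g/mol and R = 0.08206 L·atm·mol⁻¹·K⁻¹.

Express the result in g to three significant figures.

n(H2O) = PV/RT = (29.4 × 0.0834) / (0.08206 × 698) = 0.04281 mol
n(Fe2O3) = (1/3) × 0.04281 = 0.01427 mol
m(Fe2O3) = 0.01427 × 159.69 = 2.279 g

2.28 g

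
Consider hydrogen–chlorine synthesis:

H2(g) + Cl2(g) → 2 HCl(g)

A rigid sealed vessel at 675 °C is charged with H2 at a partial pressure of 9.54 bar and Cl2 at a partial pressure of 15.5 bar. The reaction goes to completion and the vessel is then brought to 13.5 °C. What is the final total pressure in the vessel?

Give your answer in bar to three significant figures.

7.57 bar

At constant V, partial pressures at 675 °C are proportional to moles, so apply stoichiometry directly to pressures.
P(Cl2) required for 9.54 bar of H2 = (1/1) × 9.54 = 9.540 bar; available 15.5 bar, so H2 is limiting.
P(Cl2) remaining = 15.5 − (1/1) × 9.54 = 5.960 bar
P(gaseous products) = (2)/1 × 9.54 = 19.08 bar
P_total at 675 °C = 5.960 + 19.08 = 25.04 bar
Scaling to 13.5 °C: P = 25.04 × 286.65/948.15 = 7.570 bar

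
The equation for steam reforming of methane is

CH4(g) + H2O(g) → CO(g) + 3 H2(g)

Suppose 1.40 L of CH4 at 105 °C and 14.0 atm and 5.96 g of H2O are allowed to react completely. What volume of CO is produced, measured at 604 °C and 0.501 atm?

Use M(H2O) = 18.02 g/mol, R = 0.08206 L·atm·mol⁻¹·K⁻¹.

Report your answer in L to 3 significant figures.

47.5 L

n(CH4) = PV/RT = (14.0 × 1.40) / (0.08206 × 378.15) = 0.6316 mol
n(H2O) = 5.96 / 18.02 = 0.3307 mol
For 0.6316 mol CH4, stoichiometry requires (1/1) × 0.6316 = 0.6316 mol H2O; 0.3307 mol is available, so H2O is limiting.
n(CO) = (1/1) × 0.3307 = 0.3307 mol
V(CO) = nRT/P = 0.3307 × 0.08206 × 877.15 / 0.501 = 47.51 L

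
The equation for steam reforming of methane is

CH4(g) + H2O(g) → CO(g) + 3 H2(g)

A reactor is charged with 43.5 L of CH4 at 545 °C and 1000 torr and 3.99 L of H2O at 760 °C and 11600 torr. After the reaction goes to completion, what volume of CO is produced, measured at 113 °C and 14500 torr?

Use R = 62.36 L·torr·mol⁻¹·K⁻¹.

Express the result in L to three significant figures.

1.19 L

n(CH4) = PV/RT = (1000 × 43.5) / (62.36 × 818.15) = 0.8526 mol
n(H2O) = PV/RT = (11600 × 3.99) / (62.36 × 1033.15) = 0.7184 mol
For 0.8526 mol CH4, stoichiometry requires (1/1) × 0.8526 = 0.8526 mol H2O; 0.7184 mol is available, so H2O is limiting.
n(CO) = (1/1) × 0.7184 = 0.7184 mol
V(CO) = nRT/P = 0.7184 × 62.36 × 386.15 / 14500 = 1.193 L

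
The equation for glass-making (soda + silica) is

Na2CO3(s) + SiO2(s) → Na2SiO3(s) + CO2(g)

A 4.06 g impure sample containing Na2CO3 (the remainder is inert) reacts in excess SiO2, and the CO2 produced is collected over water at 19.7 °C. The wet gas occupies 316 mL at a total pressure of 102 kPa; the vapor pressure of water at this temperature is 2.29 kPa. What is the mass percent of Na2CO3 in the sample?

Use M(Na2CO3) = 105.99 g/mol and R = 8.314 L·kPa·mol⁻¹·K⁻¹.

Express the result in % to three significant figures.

33.8 %

P(CO2) = 102 − 2.29 = 99.71 kPa
n(CO2) = PV/RT = (99.71 × 0.3160) / (8.314 × 292.85) = 0.01294 mol
n(Na2CO3) = (1/1) × 0.01294 = 0.01294 mol
m(Na2CO3) = 0.01294 × 105.99 = 1.372 g
%Na2CO3 = 1.372 / 4.06 × 100 = 33.79%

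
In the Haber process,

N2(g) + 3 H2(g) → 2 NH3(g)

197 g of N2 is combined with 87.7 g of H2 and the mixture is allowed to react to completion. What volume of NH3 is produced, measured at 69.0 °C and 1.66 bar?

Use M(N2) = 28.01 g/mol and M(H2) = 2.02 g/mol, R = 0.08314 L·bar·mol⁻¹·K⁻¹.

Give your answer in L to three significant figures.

n(N2) = 197 / 28.01 = 7.033 mol
n(H2) = 87.7 / 2.02 = 43.42 mol
For 7.033 mol N2, stoichiometry requires (3/1) × 7.033 = 21.10 mol H2; 43.42 mol is available, so N2 is limiting.
n(NH3) = (2/1) × 7.033 = 14.07 mol
V(NH3) = nRT/P = 14.07 × 0.08314 × 342.15 / 1.66 = 241.1 L

241 L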